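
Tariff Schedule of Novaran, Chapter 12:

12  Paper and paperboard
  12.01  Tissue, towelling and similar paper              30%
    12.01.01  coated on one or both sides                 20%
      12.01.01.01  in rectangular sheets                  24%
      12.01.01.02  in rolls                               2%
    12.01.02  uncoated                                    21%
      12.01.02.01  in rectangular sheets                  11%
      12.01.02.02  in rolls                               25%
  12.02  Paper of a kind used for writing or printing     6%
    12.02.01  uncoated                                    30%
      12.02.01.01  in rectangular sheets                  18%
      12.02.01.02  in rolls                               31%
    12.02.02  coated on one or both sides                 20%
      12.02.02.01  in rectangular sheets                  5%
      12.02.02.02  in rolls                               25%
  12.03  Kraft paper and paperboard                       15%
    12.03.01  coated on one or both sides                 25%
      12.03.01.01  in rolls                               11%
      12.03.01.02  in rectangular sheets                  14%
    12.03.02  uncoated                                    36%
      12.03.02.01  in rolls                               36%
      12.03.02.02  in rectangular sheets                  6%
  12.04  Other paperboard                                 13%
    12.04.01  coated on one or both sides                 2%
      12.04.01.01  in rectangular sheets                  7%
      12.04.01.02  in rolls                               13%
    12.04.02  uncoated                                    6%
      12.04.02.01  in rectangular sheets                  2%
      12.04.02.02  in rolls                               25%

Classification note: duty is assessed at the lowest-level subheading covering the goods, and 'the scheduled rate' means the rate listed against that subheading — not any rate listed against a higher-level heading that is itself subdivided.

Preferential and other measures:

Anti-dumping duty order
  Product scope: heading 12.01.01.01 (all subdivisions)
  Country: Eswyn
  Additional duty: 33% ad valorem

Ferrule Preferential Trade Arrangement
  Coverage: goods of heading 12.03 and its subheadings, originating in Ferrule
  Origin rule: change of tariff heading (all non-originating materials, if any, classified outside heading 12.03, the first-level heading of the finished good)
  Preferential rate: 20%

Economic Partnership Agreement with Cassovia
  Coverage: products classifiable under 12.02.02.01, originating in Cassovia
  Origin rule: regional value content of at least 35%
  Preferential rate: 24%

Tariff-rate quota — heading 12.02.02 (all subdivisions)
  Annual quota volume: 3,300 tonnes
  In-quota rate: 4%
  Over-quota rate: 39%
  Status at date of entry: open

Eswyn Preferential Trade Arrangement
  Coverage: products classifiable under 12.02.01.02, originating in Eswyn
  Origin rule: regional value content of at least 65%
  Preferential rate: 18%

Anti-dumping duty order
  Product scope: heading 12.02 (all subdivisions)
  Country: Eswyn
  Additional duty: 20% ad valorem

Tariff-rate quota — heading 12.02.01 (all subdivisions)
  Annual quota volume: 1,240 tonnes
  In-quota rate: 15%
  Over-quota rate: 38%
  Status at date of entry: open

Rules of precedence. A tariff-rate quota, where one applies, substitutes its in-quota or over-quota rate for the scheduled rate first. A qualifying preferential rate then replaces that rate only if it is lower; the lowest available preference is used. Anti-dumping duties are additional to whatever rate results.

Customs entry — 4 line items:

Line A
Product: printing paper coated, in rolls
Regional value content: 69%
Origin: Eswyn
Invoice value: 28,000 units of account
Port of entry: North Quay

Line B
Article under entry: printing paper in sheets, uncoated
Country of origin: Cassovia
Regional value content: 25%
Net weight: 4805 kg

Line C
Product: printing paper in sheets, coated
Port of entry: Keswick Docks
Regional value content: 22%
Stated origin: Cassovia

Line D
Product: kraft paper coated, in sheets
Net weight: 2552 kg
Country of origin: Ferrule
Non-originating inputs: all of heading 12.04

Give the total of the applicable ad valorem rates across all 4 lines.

57%

Line A: printing paper → 12.02; coated → 12.02.02; in rolls → 12.02.02.02. Scheduled 25%. quota on 12.02.02 open → in-quota 4%; Eswyn agreement on 12.02.01.02: 12.02.02.02 not covered; anti-dumping (Eswyn, 12.02): +20%; total 4% + 20% = 24%. → 24%.
Line B: printing paper → 12.02; uncoated → 12.02.01; in sheets → 12.02.01.01. Scheduled 18%. quota on 12.02.01 open → in-quota 15%; Cassovia agreement on 12.02.02.01: 12.02.01.01 not covered. → 15%.
Line C: printing paper → 12.02; coated → 12.02.02; in sheets → 12.02.02.01. Scheduled 5%. quota on 12.02.02 open → in-quota 4%; Cassovia agreement on 12.02.02.01: RVC < 35%. → 4%.
Line D: kraft paper → 12.03; coated → 12.03.01; in sheets → 12.03.01.02. Scheduled 14%. Ferrule agreement on 12.03: CTH met → 20% available; preference 20% not lower than 14% → no reduction. → 14%.
Sum: 24% + 15% + 4% + 14% = 57%.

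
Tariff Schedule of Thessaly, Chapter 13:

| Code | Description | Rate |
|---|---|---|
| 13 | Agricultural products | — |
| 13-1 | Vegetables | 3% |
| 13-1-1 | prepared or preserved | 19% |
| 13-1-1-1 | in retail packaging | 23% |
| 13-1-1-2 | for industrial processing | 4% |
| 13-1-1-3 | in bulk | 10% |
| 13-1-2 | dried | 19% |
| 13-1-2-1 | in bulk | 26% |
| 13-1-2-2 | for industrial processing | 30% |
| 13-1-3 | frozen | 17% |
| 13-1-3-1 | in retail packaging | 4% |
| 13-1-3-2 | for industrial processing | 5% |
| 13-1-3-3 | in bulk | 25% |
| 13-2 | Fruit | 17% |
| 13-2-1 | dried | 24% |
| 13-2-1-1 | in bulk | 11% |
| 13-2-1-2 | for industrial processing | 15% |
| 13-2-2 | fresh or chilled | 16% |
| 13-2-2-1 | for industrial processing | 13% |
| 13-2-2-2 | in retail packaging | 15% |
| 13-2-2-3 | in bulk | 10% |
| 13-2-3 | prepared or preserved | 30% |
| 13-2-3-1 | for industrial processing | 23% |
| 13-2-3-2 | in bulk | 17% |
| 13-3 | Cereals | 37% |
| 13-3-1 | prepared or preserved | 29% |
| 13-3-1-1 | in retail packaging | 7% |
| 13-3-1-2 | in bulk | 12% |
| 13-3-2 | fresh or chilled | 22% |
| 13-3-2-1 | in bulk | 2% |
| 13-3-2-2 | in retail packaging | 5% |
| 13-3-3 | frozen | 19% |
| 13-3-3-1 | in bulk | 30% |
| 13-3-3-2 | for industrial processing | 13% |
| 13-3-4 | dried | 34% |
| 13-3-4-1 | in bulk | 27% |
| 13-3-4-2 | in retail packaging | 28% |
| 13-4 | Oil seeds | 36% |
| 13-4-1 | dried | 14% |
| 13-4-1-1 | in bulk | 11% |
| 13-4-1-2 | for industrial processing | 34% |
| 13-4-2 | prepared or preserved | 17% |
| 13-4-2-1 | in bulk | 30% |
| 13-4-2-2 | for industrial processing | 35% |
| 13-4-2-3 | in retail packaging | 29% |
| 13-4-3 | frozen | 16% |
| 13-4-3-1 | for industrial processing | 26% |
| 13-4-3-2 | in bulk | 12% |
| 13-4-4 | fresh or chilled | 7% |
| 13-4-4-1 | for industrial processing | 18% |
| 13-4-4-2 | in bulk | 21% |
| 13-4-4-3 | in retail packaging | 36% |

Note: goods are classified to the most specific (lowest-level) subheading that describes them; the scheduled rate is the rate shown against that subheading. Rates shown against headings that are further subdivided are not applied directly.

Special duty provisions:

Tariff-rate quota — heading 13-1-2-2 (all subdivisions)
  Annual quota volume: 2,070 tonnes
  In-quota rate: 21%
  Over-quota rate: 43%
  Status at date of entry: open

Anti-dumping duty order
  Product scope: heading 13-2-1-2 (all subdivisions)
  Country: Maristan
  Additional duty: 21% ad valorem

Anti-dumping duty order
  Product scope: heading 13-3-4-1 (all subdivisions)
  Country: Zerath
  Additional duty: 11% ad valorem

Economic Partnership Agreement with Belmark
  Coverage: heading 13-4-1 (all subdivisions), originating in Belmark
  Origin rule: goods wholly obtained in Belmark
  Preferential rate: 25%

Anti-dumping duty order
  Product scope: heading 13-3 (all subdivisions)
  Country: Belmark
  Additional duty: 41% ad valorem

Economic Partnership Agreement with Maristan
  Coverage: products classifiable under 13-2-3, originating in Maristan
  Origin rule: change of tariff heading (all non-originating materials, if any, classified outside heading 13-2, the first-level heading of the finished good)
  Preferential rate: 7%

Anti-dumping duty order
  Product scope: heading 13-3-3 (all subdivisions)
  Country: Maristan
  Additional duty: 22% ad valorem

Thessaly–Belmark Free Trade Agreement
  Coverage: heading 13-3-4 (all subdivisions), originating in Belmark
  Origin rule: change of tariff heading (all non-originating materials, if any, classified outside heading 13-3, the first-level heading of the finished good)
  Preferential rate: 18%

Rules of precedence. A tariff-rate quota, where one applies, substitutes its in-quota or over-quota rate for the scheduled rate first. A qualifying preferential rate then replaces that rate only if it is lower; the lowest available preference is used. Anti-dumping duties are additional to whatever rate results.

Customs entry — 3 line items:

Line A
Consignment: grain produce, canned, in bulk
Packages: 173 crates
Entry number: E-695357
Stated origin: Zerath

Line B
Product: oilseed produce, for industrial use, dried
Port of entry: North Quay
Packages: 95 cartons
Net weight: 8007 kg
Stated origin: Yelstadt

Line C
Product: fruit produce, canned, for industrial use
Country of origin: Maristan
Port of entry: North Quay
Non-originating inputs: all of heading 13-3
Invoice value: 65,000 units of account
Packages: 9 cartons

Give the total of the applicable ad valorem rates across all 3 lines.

Line A: grain → 13-3; canned → 13-3-1; in bulk → 13-3-1-2. Scheduled 12%. No special measure applies. → 12%.
Line B: oilseed → 13-4; dried → 13-4-1; for industrial use → 13-4-1-2. Scheduled 34%. No special measure applies. → 34%.
Line C: fruit → 13-2; canned → 13-2-3; for industrial use → 13-2-3-1. Scheduled 23%. Maristan agreement on 13-2-3: CTH met → 7% available; preferential 7%. → 7%.
Sum: 12% + 34% + 7% = 53%.

53%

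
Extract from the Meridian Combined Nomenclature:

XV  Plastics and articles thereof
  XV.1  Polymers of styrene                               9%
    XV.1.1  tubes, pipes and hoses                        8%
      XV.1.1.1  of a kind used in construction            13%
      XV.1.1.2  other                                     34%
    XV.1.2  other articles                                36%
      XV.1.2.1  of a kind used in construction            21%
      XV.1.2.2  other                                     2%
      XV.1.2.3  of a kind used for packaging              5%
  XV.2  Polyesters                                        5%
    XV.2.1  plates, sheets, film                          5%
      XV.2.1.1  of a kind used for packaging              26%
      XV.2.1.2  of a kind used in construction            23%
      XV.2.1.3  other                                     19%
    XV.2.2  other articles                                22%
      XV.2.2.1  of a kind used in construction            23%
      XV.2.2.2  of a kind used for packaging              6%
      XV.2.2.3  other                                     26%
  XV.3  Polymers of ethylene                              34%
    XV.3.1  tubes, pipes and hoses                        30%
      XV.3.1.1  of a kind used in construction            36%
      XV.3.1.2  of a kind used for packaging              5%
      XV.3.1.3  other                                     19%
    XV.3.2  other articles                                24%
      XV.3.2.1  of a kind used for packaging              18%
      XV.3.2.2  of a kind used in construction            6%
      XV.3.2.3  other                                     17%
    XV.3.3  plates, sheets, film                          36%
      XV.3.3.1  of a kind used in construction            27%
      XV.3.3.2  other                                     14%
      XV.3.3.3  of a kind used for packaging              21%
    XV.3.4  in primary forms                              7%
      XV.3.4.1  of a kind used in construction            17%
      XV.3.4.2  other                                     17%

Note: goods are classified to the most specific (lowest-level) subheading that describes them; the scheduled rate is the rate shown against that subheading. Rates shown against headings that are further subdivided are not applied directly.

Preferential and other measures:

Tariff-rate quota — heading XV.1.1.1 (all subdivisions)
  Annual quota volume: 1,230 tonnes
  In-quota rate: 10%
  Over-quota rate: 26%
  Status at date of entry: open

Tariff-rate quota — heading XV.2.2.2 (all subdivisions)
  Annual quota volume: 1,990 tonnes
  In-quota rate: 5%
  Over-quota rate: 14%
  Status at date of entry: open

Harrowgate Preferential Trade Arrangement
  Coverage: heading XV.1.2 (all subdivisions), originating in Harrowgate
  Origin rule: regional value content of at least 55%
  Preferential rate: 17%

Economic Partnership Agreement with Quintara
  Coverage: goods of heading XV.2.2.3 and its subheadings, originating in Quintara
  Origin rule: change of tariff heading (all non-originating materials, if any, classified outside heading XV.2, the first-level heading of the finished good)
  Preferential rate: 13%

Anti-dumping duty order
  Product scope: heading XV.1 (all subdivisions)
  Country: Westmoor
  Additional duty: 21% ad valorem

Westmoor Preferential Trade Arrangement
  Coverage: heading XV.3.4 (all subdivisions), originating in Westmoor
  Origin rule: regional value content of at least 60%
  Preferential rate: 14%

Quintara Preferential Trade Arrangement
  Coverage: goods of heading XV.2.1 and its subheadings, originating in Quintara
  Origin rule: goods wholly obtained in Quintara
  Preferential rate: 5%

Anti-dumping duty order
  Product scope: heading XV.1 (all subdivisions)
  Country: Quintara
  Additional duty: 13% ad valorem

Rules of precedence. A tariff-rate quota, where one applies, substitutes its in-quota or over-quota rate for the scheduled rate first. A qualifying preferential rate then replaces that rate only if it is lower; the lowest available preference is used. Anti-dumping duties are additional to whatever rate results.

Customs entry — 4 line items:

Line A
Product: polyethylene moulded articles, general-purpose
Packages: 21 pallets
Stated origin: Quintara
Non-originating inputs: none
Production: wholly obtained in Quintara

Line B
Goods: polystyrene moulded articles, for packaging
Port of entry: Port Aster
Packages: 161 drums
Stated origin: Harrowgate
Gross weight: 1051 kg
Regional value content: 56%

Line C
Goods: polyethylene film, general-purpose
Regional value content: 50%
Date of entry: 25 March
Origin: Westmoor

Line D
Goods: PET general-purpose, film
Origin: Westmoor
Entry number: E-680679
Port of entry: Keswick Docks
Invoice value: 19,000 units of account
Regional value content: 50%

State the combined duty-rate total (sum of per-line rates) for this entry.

55%

Line A: polyethylene → XV.3; moulded articles → XV.3.2; general-purpose → XV.3.2.3. Scheduled 17%. Quintara agreement on XV.2.2.3: XV.3.2.3 not covered; Quintara agreement on XV.2.1: XV.3.2.3 not covered. → 17%.
Line B: polystyrene → XV.1; moulded articles → XV.1.2; for packaging → XV.1.2.3. Scheduled 5%. Harrowgate agreement on XV.1.2: RVC ≥ 55% → 17% available; preference 17% not lower than 5% → no reduction. → 5%.
Line C: polyethylene → XV.3; film → XV.3.3; general-purpose → XV.3.3.2. Scheduled 14%. Westmoor agreement on XV.3.4: XV.3.3.2 not covered. → 14%.
Line D: PET → XV.2; film → XV.2.1; general-purpose → XV.2.1.3. Scheduled 19%. Westmoor agreement on XV.3.4: XV.2.1.3 not covered. → 19%.
Sum: 17% + 5% + 14% + 19% = 55%.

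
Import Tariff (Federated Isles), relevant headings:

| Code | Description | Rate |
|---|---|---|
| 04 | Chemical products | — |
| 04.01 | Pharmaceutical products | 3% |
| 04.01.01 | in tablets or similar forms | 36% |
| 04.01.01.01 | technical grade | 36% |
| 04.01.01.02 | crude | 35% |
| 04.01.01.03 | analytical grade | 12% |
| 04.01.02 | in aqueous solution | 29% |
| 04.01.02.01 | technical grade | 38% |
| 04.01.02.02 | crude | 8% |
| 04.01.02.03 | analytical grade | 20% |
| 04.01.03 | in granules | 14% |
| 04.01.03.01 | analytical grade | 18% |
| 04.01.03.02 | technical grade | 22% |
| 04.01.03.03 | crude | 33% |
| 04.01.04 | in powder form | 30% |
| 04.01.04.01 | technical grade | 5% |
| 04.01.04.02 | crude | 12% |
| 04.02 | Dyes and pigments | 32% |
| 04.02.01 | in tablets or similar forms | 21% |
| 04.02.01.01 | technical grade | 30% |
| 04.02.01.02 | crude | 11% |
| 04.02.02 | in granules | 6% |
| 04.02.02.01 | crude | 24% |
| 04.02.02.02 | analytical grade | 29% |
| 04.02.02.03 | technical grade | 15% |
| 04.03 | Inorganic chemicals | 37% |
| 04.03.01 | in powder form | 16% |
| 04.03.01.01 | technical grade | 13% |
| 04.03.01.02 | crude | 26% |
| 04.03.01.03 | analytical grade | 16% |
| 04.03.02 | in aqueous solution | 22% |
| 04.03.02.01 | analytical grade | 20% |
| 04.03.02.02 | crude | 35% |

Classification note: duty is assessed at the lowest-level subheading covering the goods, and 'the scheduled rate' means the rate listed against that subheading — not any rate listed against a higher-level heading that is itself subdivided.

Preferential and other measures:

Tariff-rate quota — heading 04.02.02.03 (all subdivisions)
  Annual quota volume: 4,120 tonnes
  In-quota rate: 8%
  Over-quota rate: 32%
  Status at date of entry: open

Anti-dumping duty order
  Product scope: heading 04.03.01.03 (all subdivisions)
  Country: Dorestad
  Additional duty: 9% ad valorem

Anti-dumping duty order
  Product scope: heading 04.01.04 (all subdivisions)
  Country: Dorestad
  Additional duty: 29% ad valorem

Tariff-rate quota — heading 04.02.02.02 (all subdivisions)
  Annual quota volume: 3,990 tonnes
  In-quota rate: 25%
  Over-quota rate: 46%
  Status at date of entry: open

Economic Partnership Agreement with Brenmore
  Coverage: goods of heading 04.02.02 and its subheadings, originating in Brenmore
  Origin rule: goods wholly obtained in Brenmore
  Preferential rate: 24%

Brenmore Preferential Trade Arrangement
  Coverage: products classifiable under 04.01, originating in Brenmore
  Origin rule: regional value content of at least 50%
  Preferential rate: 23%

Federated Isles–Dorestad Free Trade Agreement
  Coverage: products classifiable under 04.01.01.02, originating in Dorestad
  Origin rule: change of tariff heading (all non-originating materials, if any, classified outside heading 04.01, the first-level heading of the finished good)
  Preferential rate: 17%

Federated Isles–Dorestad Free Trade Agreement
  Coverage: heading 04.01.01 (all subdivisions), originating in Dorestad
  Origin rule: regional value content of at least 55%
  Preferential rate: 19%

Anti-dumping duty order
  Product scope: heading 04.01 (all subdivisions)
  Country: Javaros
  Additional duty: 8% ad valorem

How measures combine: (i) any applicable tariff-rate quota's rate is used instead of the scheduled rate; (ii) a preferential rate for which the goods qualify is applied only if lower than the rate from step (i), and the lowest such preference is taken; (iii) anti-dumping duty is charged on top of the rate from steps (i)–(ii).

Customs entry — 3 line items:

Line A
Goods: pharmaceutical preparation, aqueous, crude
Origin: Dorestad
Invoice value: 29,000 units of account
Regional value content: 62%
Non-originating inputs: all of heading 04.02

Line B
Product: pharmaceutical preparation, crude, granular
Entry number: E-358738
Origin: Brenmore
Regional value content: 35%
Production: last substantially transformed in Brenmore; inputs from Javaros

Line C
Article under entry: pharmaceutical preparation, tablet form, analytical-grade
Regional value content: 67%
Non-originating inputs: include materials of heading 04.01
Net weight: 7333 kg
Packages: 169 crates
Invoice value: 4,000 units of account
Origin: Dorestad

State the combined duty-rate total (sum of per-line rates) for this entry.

53%

Line A: pharmaceutical → 04.01; aqueous → 04.01.02; crude → 04.01.02.02. Scheduled 8%. Dorestad agreement on 04.01.01.02: 04.01.02.02 not covered; Dorestad agreement on 04.01.01: 04.01.02.02 not covered. → 8%.
Line B: pharmaceutical → 04.01; granular → 04.01.03; crude → 04.01.03.03. Scheduled 33%. Brenmore agreement on 04.02.02: 04.01.03.03 not covered; Brenmore agreement on 04.01: RVC < 50%. → 33%.
Line C: pharmaceutical → 04.01; tablet form → 04.01.01; analytical-grade → 04.01.01.03. Scheduled 12%. Dorestad agreement on 04.01.01.02: 04.01.01.03 not covered; Dorestad agreement on 04.01.01: RVC ≥ 55% → 19% available; preference 19% not lower than 12% → no reduction. → 12%.
Sum: 8% + 33% + 12% = 53%.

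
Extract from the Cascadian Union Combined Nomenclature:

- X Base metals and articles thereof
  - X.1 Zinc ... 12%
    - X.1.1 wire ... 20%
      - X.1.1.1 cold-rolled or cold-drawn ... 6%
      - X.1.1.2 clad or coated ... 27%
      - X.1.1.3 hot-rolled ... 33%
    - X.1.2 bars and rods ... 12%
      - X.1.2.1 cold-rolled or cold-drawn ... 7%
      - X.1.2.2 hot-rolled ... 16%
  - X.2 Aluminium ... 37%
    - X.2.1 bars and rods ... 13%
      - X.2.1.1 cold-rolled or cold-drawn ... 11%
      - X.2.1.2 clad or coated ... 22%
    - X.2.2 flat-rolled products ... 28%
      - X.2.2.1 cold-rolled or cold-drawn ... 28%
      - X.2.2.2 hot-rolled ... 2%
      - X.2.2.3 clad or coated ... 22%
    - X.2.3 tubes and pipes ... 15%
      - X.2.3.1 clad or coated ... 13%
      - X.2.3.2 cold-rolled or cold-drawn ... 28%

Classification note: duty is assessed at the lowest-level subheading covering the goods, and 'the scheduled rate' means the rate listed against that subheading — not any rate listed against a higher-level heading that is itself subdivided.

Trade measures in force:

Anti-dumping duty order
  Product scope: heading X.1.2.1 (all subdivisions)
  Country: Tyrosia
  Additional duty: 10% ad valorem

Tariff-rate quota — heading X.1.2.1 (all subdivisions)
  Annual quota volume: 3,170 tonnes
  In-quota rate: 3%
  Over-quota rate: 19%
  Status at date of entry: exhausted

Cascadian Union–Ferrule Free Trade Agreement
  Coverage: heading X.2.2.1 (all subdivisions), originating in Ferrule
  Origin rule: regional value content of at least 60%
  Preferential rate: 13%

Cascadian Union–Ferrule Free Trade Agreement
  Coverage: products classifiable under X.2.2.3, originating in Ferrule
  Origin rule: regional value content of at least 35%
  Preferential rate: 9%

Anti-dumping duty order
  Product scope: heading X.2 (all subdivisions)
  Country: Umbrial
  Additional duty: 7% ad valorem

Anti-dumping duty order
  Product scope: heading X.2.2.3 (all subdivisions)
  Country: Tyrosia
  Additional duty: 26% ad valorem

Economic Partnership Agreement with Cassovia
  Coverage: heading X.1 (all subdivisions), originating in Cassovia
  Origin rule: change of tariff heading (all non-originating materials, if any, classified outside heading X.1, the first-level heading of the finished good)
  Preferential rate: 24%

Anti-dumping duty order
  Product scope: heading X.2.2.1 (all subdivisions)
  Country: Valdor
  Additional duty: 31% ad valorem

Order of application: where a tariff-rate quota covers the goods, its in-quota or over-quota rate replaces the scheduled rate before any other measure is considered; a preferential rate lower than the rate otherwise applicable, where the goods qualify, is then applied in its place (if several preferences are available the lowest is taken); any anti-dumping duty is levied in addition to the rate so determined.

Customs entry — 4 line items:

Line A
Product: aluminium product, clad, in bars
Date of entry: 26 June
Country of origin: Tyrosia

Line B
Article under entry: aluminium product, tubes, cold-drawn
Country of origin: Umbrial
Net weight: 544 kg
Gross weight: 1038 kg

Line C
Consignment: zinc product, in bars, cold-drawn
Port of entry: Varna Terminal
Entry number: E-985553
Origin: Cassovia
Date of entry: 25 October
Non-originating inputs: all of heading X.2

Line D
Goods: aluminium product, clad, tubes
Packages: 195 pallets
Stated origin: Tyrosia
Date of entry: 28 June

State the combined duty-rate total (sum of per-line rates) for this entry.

89%

Line A: aluminium → X.2; in bars → X.2.1; clad → X.2.1.2. Scheduled 22%. No special measure applies. → 22%.
Line B: aluminium → X.2; tubes → X.2.3; cold-drawn → X.2.3.2. Scheduled 28%. anti-dumping (Umbrial, X.2): +7%; total 28% + 7% = 35%. → 35%.
Line C: zinc → X.1; in bars → X.1.2; cold-drawn → X.1.2.1. Scheduled 7%. quota on X.1.2.1 exhausted → over-quota 19%; Cassovia agreement on X.1: CTH met → 24% available; preference 24% not lower than 19% → no reduction. → 19%.
Line D: aluminium → X.2; tubes → X.2.3; clad → X.2.3.1. Scheduled 13%. No special measure applies. → 13%.
Sum: 22% + 35% + 19% + 13% = 89%.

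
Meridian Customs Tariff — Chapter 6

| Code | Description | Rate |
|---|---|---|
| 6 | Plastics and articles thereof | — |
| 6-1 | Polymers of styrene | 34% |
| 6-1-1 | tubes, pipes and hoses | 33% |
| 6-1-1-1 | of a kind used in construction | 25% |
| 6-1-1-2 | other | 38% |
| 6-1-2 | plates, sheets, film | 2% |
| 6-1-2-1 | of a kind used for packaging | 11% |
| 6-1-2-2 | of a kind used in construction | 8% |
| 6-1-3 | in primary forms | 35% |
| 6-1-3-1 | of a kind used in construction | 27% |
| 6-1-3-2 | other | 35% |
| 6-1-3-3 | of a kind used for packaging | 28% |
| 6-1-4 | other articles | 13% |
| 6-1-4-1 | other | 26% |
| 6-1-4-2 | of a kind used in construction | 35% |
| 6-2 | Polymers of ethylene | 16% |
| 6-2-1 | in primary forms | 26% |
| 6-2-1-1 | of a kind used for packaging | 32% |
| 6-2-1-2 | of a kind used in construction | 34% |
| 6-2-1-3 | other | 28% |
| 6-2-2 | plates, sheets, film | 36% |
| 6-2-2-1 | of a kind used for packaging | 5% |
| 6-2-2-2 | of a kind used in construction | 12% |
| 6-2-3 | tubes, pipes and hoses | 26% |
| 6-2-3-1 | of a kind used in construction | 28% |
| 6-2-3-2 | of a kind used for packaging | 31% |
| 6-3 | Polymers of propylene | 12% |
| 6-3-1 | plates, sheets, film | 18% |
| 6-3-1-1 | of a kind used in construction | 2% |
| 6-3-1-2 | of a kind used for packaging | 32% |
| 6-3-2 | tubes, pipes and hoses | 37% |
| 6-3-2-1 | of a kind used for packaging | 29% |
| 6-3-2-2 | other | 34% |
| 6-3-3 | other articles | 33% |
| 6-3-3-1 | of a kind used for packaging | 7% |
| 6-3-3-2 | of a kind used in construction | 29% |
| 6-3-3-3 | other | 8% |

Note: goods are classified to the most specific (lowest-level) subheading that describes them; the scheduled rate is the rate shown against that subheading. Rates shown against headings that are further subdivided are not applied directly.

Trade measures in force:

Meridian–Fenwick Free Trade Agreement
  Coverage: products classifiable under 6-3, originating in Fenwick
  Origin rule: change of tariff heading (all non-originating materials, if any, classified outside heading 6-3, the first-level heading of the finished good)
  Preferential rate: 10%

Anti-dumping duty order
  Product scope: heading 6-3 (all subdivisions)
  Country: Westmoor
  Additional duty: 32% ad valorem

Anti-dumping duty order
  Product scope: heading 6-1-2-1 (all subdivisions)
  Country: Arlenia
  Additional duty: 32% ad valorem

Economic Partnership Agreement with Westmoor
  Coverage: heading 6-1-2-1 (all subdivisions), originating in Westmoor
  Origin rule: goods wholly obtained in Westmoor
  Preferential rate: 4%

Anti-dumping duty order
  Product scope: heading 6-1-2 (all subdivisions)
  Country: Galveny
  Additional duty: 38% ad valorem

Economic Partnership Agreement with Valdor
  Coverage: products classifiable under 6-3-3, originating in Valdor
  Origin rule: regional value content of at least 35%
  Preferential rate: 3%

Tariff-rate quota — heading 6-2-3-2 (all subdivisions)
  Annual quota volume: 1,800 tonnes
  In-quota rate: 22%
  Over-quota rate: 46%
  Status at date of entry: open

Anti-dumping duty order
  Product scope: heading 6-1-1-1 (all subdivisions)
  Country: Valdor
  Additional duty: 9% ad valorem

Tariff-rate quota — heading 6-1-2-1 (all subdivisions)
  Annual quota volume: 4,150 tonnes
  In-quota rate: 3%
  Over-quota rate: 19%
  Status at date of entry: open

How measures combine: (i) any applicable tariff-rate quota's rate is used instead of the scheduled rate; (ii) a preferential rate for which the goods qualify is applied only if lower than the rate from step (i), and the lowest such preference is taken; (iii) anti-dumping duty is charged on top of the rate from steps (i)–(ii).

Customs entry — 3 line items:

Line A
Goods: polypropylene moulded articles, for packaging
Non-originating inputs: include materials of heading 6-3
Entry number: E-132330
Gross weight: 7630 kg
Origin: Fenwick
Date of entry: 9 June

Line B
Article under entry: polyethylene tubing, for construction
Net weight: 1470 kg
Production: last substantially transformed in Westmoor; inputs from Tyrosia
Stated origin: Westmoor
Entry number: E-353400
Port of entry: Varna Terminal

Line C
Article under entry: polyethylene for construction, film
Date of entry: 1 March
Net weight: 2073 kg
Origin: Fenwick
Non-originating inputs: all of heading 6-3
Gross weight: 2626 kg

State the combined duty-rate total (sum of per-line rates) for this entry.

47%

Line A: polypropylene → 6-3; moulded articles → 6-3-3; for packaging → 6-3-3-1. Scheduled 7%. Fenwick agreement on 6-3: CTH not met. → 7%.
Line B: polyethylene → 6-2; tubing → 6-2-3; for construction → 6-2-3-1. Scheduled 28%. Westmoor agreement on 6-1-2-1: 6-2-3-1 not covered. → 28%.
Line C: polyethylene → 6-2; film → 6-2-2; for construction → 6-2-2-2. Scheduled 12%. Fenwick agreement on 6-3: 6-2-2-2 not covered. → 12%.
Sum: 7% + 28% + 12% = 47%.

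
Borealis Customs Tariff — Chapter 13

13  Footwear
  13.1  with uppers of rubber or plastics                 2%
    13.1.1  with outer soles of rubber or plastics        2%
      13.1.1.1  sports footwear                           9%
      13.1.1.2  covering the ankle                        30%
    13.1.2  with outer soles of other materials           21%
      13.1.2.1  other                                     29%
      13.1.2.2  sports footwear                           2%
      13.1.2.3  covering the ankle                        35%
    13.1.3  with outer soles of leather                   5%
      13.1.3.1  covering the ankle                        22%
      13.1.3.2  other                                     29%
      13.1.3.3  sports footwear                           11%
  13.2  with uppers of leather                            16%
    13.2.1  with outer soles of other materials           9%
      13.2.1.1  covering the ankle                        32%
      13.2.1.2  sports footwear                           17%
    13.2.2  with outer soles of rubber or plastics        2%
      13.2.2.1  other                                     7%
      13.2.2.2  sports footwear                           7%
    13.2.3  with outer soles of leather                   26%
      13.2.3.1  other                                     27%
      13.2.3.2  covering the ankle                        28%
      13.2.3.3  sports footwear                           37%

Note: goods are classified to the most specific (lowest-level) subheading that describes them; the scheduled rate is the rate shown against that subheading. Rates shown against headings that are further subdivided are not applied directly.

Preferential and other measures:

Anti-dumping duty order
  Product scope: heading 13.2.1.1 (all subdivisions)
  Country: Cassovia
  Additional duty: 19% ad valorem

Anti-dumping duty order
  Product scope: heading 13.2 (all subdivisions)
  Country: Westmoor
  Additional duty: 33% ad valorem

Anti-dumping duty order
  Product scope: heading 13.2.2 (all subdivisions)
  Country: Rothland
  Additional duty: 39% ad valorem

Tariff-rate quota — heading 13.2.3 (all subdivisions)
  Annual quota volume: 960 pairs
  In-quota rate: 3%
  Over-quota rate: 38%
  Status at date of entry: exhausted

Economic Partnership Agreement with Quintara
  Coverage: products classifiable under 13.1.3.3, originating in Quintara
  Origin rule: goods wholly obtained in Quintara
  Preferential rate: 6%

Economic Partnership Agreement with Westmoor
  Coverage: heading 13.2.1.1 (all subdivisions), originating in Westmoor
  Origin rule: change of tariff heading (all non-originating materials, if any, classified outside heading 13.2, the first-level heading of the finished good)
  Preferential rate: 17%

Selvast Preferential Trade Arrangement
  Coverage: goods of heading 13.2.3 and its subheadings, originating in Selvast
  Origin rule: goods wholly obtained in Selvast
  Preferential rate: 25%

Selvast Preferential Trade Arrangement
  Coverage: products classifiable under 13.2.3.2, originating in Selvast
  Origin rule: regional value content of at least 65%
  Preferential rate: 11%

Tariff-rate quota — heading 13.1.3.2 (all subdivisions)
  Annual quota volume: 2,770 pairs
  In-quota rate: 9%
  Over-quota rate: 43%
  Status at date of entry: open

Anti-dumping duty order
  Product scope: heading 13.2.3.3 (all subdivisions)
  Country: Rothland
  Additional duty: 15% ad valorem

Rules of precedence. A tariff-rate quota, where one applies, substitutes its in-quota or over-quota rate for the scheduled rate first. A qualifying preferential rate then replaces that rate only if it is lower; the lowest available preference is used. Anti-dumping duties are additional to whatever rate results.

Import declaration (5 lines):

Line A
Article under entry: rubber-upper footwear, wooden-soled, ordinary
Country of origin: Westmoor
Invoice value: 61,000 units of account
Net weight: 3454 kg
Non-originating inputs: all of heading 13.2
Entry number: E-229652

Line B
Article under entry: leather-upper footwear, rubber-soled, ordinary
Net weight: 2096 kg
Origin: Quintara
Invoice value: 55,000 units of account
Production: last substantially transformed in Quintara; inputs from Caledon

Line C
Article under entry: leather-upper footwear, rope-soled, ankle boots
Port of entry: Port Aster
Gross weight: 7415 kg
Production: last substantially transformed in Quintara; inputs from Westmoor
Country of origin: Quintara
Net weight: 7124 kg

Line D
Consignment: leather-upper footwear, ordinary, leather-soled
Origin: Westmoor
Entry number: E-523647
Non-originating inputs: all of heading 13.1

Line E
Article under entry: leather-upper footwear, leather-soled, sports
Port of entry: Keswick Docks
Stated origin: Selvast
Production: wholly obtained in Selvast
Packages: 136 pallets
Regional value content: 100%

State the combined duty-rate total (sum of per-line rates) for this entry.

164%

Line A: rubber-upper → 13.1; wooden-soled → 13.1.2; ordinary → 13.1.2.1. Scheduled 29%. Westmoor agreement on 13.2.1.1: 13.1.2.1 not covered. → 29%.
Line B: leather-upper → 13.2; rubber-soled → 13.2.2; ordinary → 13.2.2.1. Scheduled 7%. Quintara agreement on 13.1.3.3: 13.2.2.1 not covered. → 7%.
Line C: leather-upper → 13.2; rope-soled → 13.2.1; ankle boots → 13.2.1.1. Scheduled 32%. Quintara agreement on 13.1.3.3: 13.2.1.1 not covered. → 32%.
Line D: leather-upper → 13.2; leather-soled → 13.2.3; ordinary → 13.2.3.1. Scheduled 27%. quota on 13.2.3 exhausted → over-quota 38%; Westmoor agreement on 13.2.1.1: 13.2.3.1 not covered; anti-dumping (Westmoor, 13.2): +33%; total 38% + 33% = 71%. → 71%.
Line E: leather-upper → 13.2; leather-soled → 13.2.3; sports → 13.2.3.3. Scheduled 37%. quota on 13.2.3 exhausted → over-quota 38%; Selvast agreement on 13.2.3: wholly obtained → 25% available; Selvast agreement on 13.2.3.2: 13.2.3.3 not covered; preferential 25%. → 25%.
Sum: 29% + 7% + 32% + 71% + 25% = 164%.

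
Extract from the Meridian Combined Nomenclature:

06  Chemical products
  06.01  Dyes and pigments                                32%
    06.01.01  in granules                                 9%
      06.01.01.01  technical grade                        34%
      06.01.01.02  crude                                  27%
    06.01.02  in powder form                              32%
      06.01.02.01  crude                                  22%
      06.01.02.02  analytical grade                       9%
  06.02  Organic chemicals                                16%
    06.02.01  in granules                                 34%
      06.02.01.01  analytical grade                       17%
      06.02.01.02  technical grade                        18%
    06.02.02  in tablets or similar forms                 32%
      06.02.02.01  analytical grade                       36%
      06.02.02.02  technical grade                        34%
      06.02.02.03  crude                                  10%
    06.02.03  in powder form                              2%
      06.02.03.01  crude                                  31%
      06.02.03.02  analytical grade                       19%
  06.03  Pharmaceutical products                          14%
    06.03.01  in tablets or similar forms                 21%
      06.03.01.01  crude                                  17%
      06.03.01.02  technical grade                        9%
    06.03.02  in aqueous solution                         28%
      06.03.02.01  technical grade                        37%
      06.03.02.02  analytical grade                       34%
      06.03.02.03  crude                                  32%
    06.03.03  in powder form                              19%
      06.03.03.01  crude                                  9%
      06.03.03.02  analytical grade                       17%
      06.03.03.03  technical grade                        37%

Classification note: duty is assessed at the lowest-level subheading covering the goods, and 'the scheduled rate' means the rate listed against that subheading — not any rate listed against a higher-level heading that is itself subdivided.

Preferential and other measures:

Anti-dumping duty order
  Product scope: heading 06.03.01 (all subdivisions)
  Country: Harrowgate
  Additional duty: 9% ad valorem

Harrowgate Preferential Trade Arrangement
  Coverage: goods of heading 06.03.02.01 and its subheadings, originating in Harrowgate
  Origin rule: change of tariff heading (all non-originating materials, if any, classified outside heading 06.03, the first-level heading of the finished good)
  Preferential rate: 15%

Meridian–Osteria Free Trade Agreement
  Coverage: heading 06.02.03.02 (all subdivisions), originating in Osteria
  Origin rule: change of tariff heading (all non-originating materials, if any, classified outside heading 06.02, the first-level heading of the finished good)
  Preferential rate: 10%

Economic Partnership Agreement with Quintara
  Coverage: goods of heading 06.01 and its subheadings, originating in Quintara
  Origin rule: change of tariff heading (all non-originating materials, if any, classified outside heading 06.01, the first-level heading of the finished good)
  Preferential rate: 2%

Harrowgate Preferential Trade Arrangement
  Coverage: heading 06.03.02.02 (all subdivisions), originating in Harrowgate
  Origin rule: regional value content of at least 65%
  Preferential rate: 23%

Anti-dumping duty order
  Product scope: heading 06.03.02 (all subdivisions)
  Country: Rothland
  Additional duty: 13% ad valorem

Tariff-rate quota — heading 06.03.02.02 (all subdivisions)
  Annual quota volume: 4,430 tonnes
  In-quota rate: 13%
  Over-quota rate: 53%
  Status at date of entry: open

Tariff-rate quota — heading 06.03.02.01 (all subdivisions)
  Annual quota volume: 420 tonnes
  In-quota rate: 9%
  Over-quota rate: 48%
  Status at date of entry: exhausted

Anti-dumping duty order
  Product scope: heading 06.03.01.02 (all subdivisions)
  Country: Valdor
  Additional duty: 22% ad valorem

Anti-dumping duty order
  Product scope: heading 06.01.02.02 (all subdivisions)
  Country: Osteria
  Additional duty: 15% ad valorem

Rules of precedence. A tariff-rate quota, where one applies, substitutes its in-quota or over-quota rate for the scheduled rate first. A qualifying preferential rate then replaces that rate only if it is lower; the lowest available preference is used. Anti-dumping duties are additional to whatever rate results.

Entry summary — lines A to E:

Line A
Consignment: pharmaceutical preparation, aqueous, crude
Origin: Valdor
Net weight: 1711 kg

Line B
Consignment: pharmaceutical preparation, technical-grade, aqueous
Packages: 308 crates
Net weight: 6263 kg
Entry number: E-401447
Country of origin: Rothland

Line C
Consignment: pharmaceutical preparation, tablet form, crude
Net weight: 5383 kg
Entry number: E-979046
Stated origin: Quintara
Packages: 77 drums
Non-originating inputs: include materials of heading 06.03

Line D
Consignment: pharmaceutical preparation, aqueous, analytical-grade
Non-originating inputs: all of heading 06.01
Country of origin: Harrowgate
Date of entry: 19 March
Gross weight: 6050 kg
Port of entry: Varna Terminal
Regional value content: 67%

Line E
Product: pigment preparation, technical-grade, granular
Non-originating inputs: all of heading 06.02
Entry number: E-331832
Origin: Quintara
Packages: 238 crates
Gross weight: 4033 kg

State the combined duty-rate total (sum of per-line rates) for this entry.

Line A: pharmaceutical → 06.03; aqueous → 06.03.02; crude → 06.03.02.03. Scheduled 32%. No special measure applies. → 32%.
Line B: pharmaceutical → 06.03; aqueous → 06.03.02; technical-grade → 06.03.02.01. Scheduled 37%. quota on 06.03.02.01 exhausted → over-quota 48%; anti-dumping (Rothland, 06.03.02): +13%; total 48% + 13% = 61%. → 61%.
Line C: pharmaceutical → 06.03; tablet form → 06.03.01; crude → 06.03.01.01. Scheduled 17%. Quintara agreement on 06.01: 06.03.01.01 not covered. → 17%.
Line D: pharmaceutical → 06.03; aqueous → 06.03.02; analytical-grade → 06.03.02.02. Scheduled 34%. quota on 06.03.02.02 open → in-quota 13%; Harrowgate agreement on 06.03.02.01: 06.03.02.02 not covered; Harrowgate agreement on 06.03.02.02: RVC ≥ 65% → 23% available; preference 23% not lower than 13% → no reduction. → 13%.
Line E: pigment → 06.01; granular → 06.01.01; technical-grade → 06.01.01.01. Scheduled 34%. Quintara agreement on 06.01: CTH met → 2% available; preferential 2%. → 2%.
Sum: 32% + 61% + 17% + 13% + 2% = 125%.

125%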